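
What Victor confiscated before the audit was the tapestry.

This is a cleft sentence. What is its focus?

In a pseudo-cleft "What ... was X", the post-copular constituent X is the focus.
Here the focus is "the tapestry". The backgrounded (presupposed) material includes "Victor" and "before the audit".

the tapestry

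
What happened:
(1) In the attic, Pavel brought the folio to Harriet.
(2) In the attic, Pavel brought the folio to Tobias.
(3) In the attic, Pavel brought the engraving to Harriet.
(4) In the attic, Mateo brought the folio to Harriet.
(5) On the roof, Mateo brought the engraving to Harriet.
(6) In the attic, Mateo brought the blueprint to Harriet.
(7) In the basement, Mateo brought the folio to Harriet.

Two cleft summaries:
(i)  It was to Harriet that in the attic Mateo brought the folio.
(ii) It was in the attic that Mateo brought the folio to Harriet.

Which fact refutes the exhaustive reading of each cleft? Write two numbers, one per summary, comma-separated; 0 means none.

0, 7

Summary (i) focuses "Harriet" (the recipient); background agent = Mateo, thing = the folio, setting = in the attic. No fact matches that background with a different recipient, so 0.
Summary (ii) focuses "in the attic" (the setting); background agent = Mateo, thing = the folio, recipient = Harriet. Fact (7) matches that background with setting = in the basement — refutes (ii).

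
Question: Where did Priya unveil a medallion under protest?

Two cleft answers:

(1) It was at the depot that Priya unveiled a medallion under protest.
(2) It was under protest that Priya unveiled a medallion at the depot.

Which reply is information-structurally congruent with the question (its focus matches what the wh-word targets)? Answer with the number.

The question word "where" targets the location.
Option (1) clefts "at the depot" — that matches what the question asks about.
Option (2) clefts "under protest" — the manner, not what was asked.
So the congruent reply is (1).

1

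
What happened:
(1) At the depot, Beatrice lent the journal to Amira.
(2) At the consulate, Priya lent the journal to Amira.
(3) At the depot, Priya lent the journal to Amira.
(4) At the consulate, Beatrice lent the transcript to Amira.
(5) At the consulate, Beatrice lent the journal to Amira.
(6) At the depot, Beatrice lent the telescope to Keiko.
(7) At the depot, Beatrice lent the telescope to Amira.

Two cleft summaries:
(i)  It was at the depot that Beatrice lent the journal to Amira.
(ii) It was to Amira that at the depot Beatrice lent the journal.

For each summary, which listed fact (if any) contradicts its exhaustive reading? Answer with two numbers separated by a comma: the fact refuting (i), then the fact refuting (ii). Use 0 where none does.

Summary (i) focuses "at the depot" (the setting); background same agent, thing, recipient (Beatrice / the journal / Amira). Fact (5) matches that background with setting = at the consulate — refutes (i).
Summary (ii) focuses "Amira" (the recipient); background same agent, thing, setting (Beatrice / the journal / at the depot). No fact matches that background with a different recipient, so 0.

5, 0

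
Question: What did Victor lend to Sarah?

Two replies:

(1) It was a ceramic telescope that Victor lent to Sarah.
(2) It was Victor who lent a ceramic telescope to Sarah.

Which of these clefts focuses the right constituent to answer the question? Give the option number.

The question word "what" targets the direct object.
Option (1) clefts "a ceramic telescope" — that matches what the question asks about.
Option (2) clefts "Victor" — the subject (agent), not what was asked.
So the congruent reply is (1).

1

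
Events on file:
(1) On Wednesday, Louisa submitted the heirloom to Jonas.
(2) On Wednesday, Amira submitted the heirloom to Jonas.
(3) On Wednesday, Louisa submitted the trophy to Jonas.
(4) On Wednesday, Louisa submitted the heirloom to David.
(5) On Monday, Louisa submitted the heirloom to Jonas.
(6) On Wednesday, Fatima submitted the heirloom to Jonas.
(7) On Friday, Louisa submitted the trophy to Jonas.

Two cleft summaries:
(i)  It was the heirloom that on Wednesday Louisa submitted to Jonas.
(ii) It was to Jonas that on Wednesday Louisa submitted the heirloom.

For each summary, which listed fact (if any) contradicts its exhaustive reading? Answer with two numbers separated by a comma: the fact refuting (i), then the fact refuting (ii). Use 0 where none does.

Summary (i) focuses "the heirloom" (the thing); background Louisa as agent and Jonas as recipient and on Wednesday as setting. Fact (3) matches that background with thing = the trophy — refutes (i).
Summary (ii) focuses "Jonas" (the recipient); background Louisa as agent and the heirloom as thing and on Wednesday as setting. Fact (4) matches that background with recipient = David — refutes (ii).

3, 4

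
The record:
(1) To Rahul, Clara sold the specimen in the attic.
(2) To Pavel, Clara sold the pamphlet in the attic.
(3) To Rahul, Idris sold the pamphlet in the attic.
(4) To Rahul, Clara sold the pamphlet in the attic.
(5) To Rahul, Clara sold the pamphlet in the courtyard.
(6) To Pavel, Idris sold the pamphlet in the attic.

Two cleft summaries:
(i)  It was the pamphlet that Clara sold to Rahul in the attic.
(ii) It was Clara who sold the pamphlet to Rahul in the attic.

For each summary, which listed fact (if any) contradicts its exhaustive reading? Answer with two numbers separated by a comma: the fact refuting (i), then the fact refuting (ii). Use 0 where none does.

(i): focus "the pamphlet". Looking for Clara as agent and Rahul as recipient and in the attic as setting with some other thing — fact (1) has the specimen there. Refuted.
(ii): focus "Clara". Looking for the pamphlet as thing and Rahul as recipient and in the attic as setting with some other agent — fact (3) has Idris there. Refuted.

1, 3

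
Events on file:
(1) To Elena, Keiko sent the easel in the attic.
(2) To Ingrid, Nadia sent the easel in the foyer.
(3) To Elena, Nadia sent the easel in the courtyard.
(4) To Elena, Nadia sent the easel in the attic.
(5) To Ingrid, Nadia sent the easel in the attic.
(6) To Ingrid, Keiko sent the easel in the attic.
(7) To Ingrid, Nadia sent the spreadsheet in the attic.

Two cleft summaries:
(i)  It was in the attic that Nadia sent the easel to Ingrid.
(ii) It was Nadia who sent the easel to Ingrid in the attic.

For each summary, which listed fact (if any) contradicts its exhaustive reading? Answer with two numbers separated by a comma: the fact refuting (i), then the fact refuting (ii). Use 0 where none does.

(i): focus "in the attic". Looking for same agent, thing, recipient (Nadia / the easel / Ingrid) with some other setting — fact (2) has in the foyer there. Refuted.
(ii): focus "Nadia". Looking for same thing, recipient, setting (the easel / Ingrid / in the attic) with some other agent — fact (6) has Keiko there. Refuted.

2, 6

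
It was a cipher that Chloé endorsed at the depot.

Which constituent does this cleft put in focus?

a cipher

In an it-cleft "It was X that/who ...", the clefted constituent X is the focus; the that/who-clause expresses the presupposed open proposition.
Here the focus is "a cipher". The backgrounded (presupposed) material includes "Chloé" and "at the depot".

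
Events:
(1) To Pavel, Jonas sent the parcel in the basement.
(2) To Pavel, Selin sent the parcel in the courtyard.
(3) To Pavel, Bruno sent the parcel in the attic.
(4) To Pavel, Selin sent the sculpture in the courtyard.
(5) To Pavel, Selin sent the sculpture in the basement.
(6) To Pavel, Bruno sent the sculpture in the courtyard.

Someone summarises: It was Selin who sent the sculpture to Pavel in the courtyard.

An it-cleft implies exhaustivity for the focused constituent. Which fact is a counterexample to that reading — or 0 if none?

The cleft puts "Selin" in focus and presupposes the open proposition with thing = the sculpture, recipient = Pavel, setting = in the courtyard.
The exhaustive reading says no other agent fits that background.
Fact (6) shares the background but with agent = Bruno; exhaustivity is violated.

6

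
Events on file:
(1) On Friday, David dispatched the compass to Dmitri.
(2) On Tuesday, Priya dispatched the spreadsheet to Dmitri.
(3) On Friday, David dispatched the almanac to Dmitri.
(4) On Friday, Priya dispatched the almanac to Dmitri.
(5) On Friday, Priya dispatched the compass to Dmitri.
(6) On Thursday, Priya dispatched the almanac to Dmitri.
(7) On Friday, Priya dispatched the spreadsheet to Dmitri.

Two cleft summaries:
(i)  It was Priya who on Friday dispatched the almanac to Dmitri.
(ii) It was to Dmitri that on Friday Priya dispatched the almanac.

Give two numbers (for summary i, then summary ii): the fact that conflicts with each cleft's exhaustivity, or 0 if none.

3, 0

(i): focus "Priya". Looking for thing = the almanac, recipient = Dmitri, setting = on Friday with some other agent — fact (3) has David there. Refuted.
(ii): focus "Dmitri". No fact shares agent = Priya, thing = the almanac, setting = on Friday with a different recipient. 0.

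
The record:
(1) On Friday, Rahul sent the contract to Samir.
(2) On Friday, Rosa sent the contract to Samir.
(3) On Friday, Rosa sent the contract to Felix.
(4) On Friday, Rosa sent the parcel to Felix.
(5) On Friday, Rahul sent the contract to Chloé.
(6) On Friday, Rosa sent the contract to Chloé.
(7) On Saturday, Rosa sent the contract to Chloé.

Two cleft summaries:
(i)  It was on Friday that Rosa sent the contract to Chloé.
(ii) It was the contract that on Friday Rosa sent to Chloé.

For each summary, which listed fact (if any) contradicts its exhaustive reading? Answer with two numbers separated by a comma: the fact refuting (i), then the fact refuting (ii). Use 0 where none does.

(i): focus "on Friday". Looking for same agent, thing, recipient (Rosa / the contract / Chloé) with some other setting — fact (7) has on Saturday there. Refuted.
(ii): focus "the contract". No fact shares same agent, recipient, setting (Rosa / Chloé / on Friday) with a different thing. 0.

7, 0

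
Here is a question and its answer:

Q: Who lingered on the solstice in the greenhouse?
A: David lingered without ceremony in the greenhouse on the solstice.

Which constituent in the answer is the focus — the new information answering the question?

David

The wh-word "who" asks about the subject (agent).
In the answer, "on the solstice" and "in the greenhouse" are given — repeated from the question.
"without ceremony" is also new, but it specifies the manner, which is not what the question asks about — so it is not the focus.
The constituent filling the subject (agent) gap is "David"; that is the focus.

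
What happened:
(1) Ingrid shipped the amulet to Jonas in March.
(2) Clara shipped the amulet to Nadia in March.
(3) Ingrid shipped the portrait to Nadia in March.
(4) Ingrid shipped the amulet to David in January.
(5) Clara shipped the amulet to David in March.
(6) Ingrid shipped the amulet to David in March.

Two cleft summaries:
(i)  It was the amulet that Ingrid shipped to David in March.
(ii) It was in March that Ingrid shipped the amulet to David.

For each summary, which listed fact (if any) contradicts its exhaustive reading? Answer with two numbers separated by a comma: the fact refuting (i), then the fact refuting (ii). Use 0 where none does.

(i): focus "the amulet". No fact shares Ingrid as agent and David as recipient and in March as setting with a different thing. 0.
(ii): focus "in March". Looking for Ingrid as agent and the amulet as thing and David as recipient with some other setting — fact (4) has in January there. Refuted.

0, 4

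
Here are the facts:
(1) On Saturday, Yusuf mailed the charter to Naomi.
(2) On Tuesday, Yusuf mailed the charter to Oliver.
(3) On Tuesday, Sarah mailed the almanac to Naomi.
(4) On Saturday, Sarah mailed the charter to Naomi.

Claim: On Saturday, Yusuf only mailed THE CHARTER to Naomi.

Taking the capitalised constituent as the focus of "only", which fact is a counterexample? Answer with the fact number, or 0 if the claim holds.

The capitals mark "the charter" as focus. So "only" rules out other things, with the rest (Yusuf as agent and Naomi as recipient and on Saturday as setting) as background.
No fact matches Yusuf as agent and Naomi as recipient and on Saturday as setting with a different thing — every other fact differs on at least one backgrounded slot. So no fact refutes it.

0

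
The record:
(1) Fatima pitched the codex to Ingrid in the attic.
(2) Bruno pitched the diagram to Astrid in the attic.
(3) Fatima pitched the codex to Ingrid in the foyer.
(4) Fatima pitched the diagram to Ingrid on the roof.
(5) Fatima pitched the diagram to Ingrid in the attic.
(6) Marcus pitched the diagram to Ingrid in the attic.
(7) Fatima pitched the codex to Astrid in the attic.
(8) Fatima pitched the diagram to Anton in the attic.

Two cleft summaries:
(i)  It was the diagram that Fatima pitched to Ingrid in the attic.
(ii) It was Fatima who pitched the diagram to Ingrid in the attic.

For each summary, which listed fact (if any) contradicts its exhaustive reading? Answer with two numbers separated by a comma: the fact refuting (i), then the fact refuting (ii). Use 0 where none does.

1, 6

(i): focus "the diagram". Looking for agent = Fatima, recipient = Ingrid, setting = in the attic with some other thing — fact (1) has the codex there. Refuted.
(ii): focus "Fatima". Looking for thing = the diagram, recipient = Ingrid, setting = in the attic with some other agent — fact (6) has Marcus there. Refuted.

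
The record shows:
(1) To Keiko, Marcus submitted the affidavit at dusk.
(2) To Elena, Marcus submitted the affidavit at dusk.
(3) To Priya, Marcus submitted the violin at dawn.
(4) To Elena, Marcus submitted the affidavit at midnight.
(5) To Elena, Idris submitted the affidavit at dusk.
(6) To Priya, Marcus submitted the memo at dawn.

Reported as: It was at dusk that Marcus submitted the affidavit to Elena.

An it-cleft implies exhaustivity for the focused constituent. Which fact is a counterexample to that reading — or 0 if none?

4

The cleft puts "at dusk" in focus and presupposes the open proposition with Marcus as agent and the affidavit as thing and Elena as recipient.
Exhaustivity: at dusk is the only setting satisfying that background.
But fact (4) also has Marcus as agent and the affidavit as thing and Elena as recipient, with setting = at midnight — so the exhaustive reading fails.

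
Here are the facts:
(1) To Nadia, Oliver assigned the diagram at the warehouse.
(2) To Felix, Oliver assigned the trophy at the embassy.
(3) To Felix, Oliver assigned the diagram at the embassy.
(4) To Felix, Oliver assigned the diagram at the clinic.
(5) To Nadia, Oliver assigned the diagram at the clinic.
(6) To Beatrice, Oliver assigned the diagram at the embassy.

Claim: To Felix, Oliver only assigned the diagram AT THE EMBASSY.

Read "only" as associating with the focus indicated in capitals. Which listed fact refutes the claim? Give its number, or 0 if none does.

The capitals mark "at the embassy" as focus. So "only" rules out other settings, with the rest (Oliver as agent and the diagram as thing and Felix as recipient) as background.
Fact (4) shares the background but differs in setting (at the clinic) — a counterexample.

4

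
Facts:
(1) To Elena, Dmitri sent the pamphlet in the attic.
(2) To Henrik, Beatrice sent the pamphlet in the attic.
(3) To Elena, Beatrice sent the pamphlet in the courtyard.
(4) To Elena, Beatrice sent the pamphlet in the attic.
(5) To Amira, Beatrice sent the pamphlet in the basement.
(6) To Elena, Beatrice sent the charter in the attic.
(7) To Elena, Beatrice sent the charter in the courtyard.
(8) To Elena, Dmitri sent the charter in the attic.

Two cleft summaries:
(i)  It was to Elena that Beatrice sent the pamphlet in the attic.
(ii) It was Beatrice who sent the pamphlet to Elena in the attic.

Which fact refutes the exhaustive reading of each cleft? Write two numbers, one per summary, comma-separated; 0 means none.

2, 1

(i): focus "Elena". Looking for same agent, thing, setting (Beatrice / the pamphlet / in the attic) with some other recipient — fact (2) has Henrik there. Refuted.
(ii): focus "Beatrice". Looking for same thing, recipient, setting (the pamphlet / Elena / in the attic) with some other agent — fact (1) has Dmitri there. Refuted.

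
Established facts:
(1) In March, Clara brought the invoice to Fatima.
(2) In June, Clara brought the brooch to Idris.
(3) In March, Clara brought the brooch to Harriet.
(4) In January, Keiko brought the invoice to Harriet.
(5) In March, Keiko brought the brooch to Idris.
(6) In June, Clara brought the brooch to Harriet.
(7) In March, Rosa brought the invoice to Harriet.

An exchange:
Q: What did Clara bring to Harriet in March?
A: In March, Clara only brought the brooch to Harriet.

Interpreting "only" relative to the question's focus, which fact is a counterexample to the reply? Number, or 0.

The question "What did ...?" targets the thing, so in the reply the focus falls on "the brooch".
"Only" then excludes alternative things while the background — Clara as agent and Harriet as recipient and in March as setting — is held fixed.
No listed fact shares that background with another thing. Nothing contradicts the reply.
(Fact (6) would refute a reading with focus on the setting — but that is not what the question asks.)

0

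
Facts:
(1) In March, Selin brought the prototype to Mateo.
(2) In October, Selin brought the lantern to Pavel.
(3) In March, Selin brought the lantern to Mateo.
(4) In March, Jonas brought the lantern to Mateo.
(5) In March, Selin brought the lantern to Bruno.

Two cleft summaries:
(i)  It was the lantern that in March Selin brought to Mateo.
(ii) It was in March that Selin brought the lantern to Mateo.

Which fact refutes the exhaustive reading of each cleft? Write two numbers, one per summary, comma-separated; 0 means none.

1, 0

Summary (i) focuses "the lantern" (the thing); background Selin as agent and Mateo as recipient and in March as setting. Fact (1) matches that background with thing = the prototype — refutes (i).
Summary (ii) focuses "in March" (the setting); background Selin as agent and the lantern as thing and Mateo as recipient. No fact matches that background with a different setting, so 0.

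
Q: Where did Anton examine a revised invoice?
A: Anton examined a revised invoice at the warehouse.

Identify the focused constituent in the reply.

at the warehouse

The wh-word "where" asks about the location.
In the answer, "Anton" and "a revised invoice" are given — repeated from the question.
The constituent filling the location gap is "at the warehouse"; that is the focus and would carry nuclear stress.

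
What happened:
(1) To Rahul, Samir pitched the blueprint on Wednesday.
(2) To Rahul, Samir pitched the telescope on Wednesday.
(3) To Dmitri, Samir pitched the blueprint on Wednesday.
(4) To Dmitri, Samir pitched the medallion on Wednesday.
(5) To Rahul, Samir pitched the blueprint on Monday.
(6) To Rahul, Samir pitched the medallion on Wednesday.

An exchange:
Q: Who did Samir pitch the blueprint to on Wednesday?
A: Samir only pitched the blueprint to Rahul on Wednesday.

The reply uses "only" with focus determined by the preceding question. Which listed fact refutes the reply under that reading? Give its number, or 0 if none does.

The question "Who did ... to ...?" targets the recipient, so in the reply the focus falls on "Rahul".
So "only" ranges over recipients; the rest (same agent, thing, setting (Samir / the blueprint / on Wednesday)) is presupposed.
Fact (3) shares the background with a different recipient (Dmitri) — counterexample.
(Fact (5) would refute a reading with focus on the setting — but that is not what the question asks.)

3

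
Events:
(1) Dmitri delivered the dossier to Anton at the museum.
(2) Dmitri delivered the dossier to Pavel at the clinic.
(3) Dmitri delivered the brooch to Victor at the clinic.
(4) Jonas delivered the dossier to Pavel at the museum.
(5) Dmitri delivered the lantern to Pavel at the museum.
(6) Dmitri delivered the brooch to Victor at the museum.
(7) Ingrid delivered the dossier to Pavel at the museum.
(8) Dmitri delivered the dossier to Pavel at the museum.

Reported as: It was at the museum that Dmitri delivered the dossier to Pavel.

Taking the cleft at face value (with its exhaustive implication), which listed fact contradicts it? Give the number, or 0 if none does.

Focus of the cleft: "at the museum" (the setting). Presupposed background: same agent, thing, recipient (Dmitri / the dossier / Pavel).
Exhaustivity: at the museum is the only setting satisfying that background.
Fact (2) shares the background but with setting = at the clinic; exhaustivity is violated.

2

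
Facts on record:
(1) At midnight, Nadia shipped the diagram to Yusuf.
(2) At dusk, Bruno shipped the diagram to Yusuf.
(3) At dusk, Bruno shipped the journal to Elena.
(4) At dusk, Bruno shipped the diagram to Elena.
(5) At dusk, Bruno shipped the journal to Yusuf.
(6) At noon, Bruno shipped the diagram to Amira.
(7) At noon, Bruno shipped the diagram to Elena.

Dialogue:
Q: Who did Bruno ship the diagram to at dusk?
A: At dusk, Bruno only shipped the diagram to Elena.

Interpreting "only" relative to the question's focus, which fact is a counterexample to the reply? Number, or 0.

Answering "Who did ... to ...?" puts focus on the recipient — here, "Elena".
"Only" then excludes alternative recipients while the background — same agent, thing, setting (Bruno / the diagram / at dusk) — is held fixed.
Fact (2) shares the background with a different recipient (Yusuf) — counterexample.
(Fact (3) would refute a reading with focus on the thing — but that is not what the question asks.)

2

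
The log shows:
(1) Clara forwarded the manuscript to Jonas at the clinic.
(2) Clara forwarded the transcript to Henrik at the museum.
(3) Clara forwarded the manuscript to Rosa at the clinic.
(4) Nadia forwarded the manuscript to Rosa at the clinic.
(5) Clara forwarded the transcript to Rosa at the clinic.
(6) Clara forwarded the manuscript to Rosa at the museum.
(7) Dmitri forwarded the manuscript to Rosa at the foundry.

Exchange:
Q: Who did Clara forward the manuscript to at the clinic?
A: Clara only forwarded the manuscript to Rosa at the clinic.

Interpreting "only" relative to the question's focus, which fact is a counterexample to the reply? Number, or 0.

Answering "Who did ... to ...?" puts focus on the recipient — here, "Rosa".
"Only" then excludes alternative recipients while the background — same agent, thing, setting (Clara / the manuscript / at the clinic) — is held fixed.
Fact (1) keeps same agent, thing, setting (Clara / the manuscript / at the clinic) but has recipient = Jonas; that refutes the reply.
(Fact (6) would refute a reading with focus on the setting — but that is not what the question asks.)

1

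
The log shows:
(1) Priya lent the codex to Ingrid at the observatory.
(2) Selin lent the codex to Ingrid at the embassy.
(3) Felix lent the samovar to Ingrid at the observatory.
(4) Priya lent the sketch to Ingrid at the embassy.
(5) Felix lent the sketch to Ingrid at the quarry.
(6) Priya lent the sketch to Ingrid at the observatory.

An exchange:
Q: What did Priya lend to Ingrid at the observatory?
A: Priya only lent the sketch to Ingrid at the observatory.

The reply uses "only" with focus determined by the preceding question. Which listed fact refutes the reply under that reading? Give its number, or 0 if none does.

Answering "What did ...?" puts focus on the thing — here, "the sketch".
"Only" then excludes alternative things while the background — agent = Priya, recipient = Ingrid, setting = at the observatory — is held fixed.
Fact (1) keeps agent = Priya, recipient = Ingrid, setting = at the observatory but has thing = the codex; that refutes the reply.
(Fact (4) would refute a reading with focus on the setting — but that is not what the question asks.)

1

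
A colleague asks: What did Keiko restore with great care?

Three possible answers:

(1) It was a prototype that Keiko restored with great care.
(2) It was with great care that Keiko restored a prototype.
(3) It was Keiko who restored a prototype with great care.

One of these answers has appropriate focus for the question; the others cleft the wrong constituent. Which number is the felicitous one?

1

The question word "what" targets the direct object.
Option (1) clefts "a prototype" — that matches what the question asks about.
Option (2) clefts "with great care" — the manner, not what was asked.
Option (3) clefts "Keiko" — the subject (agent), not what was asked.
So the congruent reply is (1).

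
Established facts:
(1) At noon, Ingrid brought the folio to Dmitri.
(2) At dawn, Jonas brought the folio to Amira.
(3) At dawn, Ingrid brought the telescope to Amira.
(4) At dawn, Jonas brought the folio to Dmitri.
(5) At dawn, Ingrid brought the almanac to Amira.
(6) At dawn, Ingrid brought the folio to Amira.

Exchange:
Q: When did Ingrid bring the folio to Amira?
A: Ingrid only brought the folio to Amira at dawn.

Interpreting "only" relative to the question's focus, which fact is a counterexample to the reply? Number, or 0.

0

The question "When did ...?" targets the setting, so in the reply the focus falls on "at dawn".
"Only" then excludes alternative settings while the background — agent = Ingrid, thing = the folio, recipient = Amira — is held fixed.
No listed fact shares that background with another setting. Nothing contradicts the reply.
(Fact (3) would refute a reading with focus on the thing — but that is not what the question asks.)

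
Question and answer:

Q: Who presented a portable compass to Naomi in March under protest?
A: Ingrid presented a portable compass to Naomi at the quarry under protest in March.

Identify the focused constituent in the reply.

The wh-word "who" asks about the subject (agent).
In the answer, "a portable compass", "to Naomi", "in March" and "under protest" are given — repeated from the question.
"at the quarry" is also new, but it specifies the location, which is not what the question asks about — so it is not the focus.
The constituent filling the subject (agent) gap is "Ingrid"; that is the focus.

Ingrid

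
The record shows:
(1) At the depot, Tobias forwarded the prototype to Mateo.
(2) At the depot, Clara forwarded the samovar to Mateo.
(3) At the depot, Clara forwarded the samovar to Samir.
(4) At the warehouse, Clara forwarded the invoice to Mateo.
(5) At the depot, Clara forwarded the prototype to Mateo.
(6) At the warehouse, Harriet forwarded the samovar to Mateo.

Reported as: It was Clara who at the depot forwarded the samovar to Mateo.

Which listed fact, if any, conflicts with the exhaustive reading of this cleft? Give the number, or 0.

Focus of the cleft: "Clara" (the agent). Presupposed background: the samovar as thing and Mateo as recipient and at the depot as setting.
Exhaustivity: Clara is the only agent satisfying that background.
Every other fact differs from the presupposition on some backgrounded slot, so none challenges the exhaustivity.

0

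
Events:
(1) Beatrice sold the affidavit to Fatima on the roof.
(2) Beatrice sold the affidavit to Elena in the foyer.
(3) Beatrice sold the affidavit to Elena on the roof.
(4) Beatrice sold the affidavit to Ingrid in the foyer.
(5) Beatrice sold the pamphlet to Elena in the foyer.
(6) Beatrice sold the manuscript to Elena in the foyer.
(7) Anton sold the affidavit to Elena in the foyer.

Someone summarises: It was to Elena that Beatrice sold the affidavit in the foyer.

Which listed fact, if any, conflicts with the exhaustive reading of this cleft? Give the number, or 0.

The cleft puts "Elena" in focus and presupposes the open proposition with same agent, thing, setting (Beatrice / the affidavit / in the foyer).
The exhaustive reading says no other recipient fits that background.
But fact (4) also has same agent, thing, setting (Beatrice / the affidavit / in the foyer), with recipient = Ingrid — so the exhaustive reading fails.

4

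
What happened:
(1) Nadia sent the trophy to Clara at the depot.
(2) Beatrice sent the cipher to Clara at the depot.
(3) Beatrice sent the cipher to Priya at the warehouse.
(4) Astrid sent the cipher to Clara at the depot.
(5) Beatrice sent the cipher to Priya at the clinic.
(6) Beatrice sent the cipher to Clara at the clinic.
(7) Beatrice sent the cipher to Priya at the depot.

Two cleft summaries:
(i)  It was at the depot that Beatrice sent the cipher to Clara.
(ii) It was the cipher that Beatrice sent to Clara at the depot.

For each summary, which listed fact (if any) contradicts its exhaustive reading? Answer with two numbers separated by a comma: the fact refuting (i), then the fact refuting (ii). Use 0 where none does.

Summary (i) focuses "at the depot" (the setting); background Beatrice as agent and the cipher as thing and Clara as recipient. Fact (6) matches that background with setting = at the clinic — refutes (i).
Summary (ii) focuses "the cipher" (the thing); background Beatrice as agent and Clara as recipient and at the depot as setting. No fact matches that background with a different thing, so 0.

6, 0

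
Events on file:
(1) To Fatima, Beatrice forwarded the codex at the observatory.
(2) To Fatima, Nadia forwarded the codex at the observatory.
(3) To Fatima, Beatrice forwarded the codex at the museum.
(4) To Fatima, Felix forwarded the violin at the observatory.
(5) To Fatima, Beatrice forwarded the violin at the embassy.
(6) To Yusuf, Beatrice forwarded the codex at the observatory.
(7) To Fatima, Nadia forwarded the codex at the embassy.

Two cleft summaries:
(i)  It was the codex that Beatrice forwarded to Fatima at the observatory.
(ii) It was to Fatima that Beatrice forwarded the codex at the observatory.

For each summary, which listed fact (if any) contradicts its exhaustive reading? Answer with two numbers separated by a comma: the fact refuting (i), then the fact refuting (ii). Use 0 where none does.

0, 6

(i): focus "the codex". No fact shares same agent, recipient, setting (Beatrice / Fatima / at the observatory) with a different thing. 0.
(ii): focus "Fatima". Looking for same agent, thing, setting (Beatrice / the codex / at the observatory) with some other recipient — fact (6) has Yusuf there. Refuted.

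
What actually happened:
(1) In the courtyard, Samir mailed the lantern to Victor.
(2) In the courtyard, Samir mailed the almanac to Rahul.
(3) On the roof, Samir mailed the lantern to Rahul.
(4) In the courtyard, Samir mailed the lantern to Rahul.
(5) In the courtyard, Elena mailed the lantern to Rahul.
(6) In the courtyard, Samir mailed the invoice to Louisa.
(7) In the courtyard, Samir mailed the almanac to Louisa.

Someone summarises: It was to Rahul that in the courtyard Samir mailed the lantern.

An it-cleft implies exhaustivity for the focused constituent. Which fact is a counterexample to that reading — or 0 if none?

The cleft puts "Rahul" in focus and presupposes the open proposition with Samir as agent and the lantern as thing and in the courtyard as setting.
The exhaustive reading says no other recipient fits that background.
Fact (1) shares the background but with recipient = Victor; exhaustivity is violated.

1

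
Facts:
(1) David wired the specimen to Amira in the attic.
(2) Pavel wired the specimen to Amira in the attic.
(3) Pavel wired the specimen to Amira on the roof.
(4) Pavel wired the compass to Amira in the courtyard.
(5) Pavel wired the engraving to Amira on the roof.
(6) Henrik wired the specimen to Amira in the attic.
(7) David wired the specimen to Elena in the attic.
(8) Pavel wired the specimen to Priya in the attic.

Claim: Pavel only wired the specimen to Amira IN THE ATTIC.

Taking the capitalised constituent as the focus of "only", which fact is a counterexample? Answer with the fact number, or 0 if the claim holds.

3

Focus (in capitals) is "in the attic" — the setting. "Only" excludes alternative settings while holding fixed agent = Pavel, thing = the specimen, recipient = Amira.
Fact (3) matches on agent = Pavel, thing = the specimen, recipient = Amira, but has setting = on the roof instead. That refutes the claim.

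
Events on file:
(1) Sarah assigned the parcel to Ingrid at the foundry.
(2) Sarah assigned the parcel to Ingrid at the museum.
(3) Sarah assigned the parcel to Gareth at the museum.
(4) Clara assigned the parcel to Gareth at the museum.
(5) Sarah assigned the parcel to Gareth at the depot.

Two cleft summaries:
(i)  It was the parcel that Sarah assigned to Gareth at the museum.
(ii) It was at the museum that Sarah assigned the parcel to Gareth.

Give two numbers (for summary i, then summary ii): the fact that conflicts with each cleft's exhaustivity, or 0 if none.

Summary (i) focuses "the parcel" (the thing); background agent = Sarah, recipient = Gareth, setting = at the museum. No fact matches that background with a different thing, so 0.
Summary (ii) focuses "at the museum" (the setting); background agent = Sarah, thing = the parcel, recipient = Gareth. Fact (5) matches that background with setting = at the depot — refutes (ii).

0, 5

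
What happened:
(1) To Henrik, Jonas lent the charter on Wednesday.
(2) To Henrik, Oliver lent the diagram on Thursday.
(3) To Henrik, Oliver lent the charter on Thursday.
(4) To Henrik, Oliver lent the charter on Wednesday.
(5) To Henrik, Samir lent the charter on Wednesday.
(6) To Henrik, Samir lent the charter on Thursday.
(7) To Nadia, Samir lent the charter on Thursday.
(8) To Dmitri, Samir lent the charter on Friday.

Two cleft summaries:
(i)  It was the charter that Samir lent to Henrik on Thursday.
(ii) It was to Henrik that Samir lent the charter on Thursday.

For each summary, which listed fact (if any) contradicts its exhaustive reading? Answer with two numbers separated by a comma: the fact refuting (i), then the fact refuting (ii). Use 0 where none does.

0, 7

(i): focus "the charter". No fact shares Samir as agent and Henrik as recipient and on Thursday as setting with a different thing. 0.
(ii): focus "Henrik". Looking for Samir as agent and the charter as thing and on Thursday as setting with some other recipient — fact (7) has Nadia there. Refuted.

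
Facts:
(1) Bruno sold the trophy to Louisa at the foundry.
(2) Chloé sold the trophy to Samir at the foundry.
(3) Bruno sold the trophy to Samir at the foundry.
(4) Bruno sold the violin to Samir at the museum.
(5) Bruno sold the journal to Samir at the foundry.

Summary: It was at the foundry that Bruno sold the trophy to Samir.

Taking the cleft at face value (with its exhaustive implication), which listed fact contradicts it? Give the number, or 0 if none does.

0

The cleft puts "at the foundry" in focus and presupposes the open proposition with agent = Bruno, thing = the trophy, recipient = Samir.
The exhaustive reading says no other setting fits that background.
No listed fact matches the background with a different setting. Exhaustivity holds.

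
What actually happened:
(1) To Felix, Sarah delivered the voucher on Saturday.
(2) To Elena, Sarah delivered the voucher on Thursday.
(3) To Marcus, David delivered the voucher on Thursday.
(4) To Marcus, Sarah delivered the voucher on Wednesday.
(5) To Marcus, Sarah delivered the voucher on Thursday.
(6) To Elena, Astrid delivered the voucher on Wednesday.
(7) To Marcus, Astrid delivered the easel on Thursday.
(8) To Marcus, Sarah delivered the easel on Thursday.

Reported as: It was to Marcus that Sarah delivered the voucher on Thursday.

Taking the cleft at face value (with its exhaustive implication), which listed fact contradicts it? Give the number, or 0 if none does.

2

The cleft puts "Marcus" in focus and presupposes the open proposition with agent = Sarah, thing = the voucher, setting = on Thursday.
Exhaustivity: Marcus is the only recipient satisfying that background.
Fact (2) shares the background but with recipient = Elena; exhaustivity is violated.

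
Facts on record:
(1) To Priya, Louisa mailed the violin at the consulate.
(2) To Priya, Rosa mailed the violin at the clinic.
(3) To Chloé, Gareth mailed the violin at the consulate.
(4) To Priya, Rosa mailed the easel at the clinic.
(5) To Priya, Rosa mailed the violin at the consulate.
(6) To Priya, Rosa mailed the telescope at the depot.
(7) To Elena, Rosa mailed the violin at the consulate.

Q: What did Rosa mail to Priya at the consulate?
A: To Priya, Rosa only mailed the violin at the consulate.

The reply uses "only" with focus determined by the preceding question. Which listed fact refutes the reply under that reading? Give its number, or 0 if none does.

0

Answering "What did ...?" puts focus on the thing — here, "the violin".
So "only" ranges over things; the rest (agent = Rosa, recipient = Priya, setting = at the consulate) is presupposed.
No fact keeps agent = Rosa, recipient = Priya, setting = at the consulate while changing the thing; every other fact differs on something backgrounded. The reply stands.
(Fact (7) would refute a reading with focus on the recipient — but that is not what the question asks.)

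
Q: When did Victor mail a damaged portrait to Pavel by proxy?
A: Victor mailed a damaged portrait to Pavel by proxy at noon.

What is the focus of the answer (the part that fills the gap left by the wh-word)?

The wh-word "when" asks about the time.
In the answer, "Victor", "a damaged portrait", "to Pavel" and "by proxy" are given — repeated from the question.
The constituent filling the time gap is "at noon"; that is the focus and would carry nuclear stress.

at noon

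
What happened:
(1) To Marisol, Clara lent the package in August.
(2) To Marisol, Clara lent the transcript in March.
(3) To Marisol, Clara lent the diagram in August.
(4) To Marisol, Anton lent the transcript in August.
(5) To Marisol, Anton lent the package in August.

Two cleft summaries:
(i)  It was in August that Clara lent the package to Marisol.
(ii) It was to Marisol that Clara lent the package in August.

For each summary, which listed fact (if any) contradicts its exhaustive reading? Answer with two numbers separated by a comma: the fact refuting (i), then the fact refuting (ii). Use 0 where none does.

Summary (i) focuses "in August" (the setting); background agent = Clara, thing = the package, recipient = Marisol. No fact matches that background with a different setting, so 0.
Summary (ii) focuses "Marisol" (the recipient); background agent = Clara, thing = the package, setting = in August. No fact matches that background with a different recipient, so 0.

0, 0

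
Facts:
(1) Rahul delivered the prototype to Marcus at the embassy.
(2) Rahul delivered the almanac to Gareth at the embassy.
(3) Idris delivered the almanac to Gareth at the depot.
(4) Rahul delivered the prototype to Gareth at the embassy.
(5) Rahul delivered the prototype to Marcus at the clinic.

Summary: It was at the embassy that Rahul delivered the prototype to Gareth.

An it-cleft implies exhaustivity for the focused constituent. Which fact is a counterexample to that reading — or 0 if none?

Focus of the cleft: "at the embassy" (the setting). Presupposed background: agent = Rahul, thing = the prototype, recipient = Gareth.
Exhaustivity: at the embassy is the only setting satisfying that background.
Every other fact differs from the presupposition on some backgrounded slot, so none challenges the exhaustivity.

0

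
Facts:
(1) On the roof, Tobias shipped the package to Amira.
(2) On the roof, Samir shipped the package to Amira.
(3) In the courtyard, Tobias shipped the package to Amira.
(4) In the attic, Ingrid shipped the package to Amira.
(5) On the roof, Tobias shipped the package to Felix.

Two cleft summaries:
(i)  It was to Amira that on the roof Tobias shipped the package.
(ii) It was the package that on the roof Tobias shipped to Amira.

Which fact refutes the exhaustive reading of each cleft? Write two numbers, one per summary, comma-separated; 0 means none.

Summary (i) focuses "Amira" (the recipient); background agent = Tobias, thing = the package, setting = on the roof. Fact (5) matches that background with recipient = Felix — refutes (i).
Summary (ii) focuses "the package" (the thing); background agent = Tobias, recipient = Amira, setting = on the roof. No fact matches that background with a different thing, so 0.

5, 0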